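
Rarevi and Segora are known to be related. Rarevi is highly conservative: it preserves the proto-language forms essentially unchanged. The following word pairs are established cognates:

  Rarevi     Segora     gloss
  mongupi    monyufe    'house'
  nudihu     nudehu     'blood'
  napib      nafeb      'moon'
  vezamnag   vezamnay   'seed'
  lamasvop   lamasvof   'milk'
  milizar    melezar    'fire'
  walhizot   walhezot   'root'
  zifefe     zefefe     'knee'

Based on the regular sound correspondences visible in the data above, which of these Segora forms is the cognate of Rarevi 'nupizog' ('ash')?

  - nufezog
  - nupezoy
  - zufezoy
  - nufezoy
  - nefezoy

mongupi ~ monyufe, napib ~ nafeb — Rarevi p corresponds to Segora f between vowels (before a front vowel).
nudihu ~ nudehu, milizar ~ melezar — Rarevi i corresponds to Segora e after a consonant, before a consonant other than r, m, n, p, b, f, v.
vezamnag ~ vezamnay — Rarevi g corresponds to Segora y word-finally.
Applying these to Rarevi 'nupizog':
  nupizog → nufizog   (p→f between vowels (before a front vowel))
  nufizog → nufezog   (i→e after a consonant, before a consonant other than r, m, n, p, b, f, v)
  nufezog → nufezoy   (g→y word-finally)
So the Segora cognate is 'nufezoy'.

nufezoy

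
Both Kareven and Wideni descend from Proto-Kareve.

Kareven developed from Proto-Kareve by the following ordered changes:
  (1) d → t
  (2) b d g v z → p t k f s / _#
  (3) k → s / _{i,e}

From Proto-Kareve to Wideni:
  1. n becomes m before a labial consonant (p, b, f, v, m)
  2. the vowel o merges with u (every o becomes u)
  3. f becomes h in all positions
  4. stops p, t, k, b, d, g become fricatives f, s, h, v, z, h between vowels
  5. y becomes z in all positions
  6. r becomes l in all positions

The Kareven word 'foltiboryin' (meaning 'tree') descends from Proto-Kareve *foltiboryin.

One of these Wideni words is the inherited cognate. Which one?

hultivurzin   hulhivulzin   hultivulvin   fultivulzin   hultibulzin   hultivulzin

hultivulzin

Wideni: *foltiboryin > fultiburyin > hultiburyin > hultivuryin > hultivurzin > hultivulzin  (by vowel merger, unconditioned shift, intervocalic lenition, unconditioned shift, unconditioned shift)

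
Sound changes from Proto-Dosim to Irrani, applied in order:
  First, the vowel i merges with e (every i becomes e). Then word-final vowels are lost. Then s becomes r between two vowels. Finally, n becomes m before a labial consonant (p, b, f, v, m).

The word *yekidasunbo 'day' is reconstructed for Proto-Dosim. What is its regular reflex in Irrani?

yekedarumb

Irrani: *yekidasunbo > yekedasunbo > yekedasunb > yekedarunb > yekedarumb  (by vowel merger, apocope, rhotacism, nasal place assimilation)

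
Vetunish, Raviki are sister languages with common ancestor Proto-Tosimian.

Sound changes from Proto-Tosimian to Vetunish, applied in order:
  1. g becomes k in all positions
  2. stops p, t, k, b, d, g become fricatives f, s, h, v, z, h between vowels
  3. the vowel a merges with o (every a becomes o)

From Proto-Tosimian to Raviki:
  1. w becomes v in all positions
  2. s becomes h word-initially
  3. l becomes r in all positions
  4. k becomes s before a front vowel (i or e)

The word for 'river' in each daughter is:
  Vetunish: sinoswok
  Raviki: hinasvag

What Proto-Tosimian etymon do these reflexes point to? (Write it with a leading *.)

Position 4: Vetunish has o, Raviki has a. Raviki preserves a here (none of its changes turn any other segment into a), so the proto-segment is *a.
Position 1: Vetunish has s, Raviki has h. Taking the neighbouring segments as reconstructed: Vetunish s can only go back to *s; Raviki h could go back to *s or *h — the one source consistent with every daughter is *s.
Position 7: Vetunish has o, Raviki has a. Raviki preserves a here (none of its changes turn any other segment into a), so the proto-segment is *a.
Verify the candidate proto-form against each daughter:
Vetunish: *sinaswag
  sinaswag → sinaswak   [unconditioned shift]
  sinaswak (rule 2 does not apply)
  sinaswak → sinoswok   [vowel merger]
  giving Vetunish sinoswok.
Raviki: start from *sinaswag.
  rule 1 (unconditioned shift): sinaswag → sinasvag
  rule 2 (debuccalisation): sinasvag → hinasvag
  rule 3: no change — hinasvag
  rule 4: no change — hinasvag
  ⇒ Raviki hinasvag
Only *sinaswag yields all of Vetunish sinoswok, Raviki hinasvag.

*sinaswag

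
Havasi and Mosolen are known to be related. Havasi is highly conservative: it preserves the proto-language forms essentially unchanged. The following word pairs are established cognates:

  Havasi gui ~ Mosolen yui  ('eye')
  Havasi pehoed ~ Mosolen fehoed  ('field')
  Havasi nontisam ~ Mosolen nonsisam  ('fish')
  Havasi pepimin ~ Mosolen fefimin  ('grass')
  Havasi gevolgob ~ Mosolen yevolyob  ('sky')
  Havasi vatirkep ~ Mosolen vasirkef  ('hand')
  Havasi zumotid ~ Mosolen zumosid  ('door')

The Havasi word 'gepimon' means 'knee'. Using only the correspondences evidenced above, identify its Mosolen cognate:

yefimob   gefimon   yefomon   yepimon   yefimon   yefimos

gevolgob ~ yevolyob — Havasi g corresponds to Mosolen y word-initially before a front vowel.
pepimin ~ fefimin — Havasi p corresponds to Mosolen f between vowels (before a front vowel).
Applying these to Havasi 'gepimon':
  gepimon → yepimon   (g→y word-initially before a front vowel)
  yepimon → yefimon   (p→f between vowels (before a front vowel))
So the Mosolen cognate is 'yefimon'.

yefimon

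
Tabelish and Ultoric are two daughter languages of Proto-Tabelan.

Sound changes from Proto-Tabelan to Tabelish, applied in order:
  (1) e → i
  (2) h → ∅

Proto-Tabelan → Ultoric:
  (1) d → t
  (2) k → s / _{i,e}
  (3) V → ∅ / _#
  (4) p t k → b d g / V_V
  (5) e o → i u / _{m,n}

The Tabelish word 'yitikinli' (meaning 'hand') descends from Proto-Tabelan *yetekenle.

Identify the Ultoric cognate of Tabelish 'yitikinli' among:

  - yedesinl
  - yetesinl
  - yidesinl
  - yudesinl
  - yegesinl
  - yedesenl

yedesinl

Ultoric: *yetekenle > yetesenle > yetesenl > yedesenl > yedesinl  (by palatalisation, apocope, intervocalic voicing, pre-nasal raising)
The other candidates each miss or misapply at least one Ultoric change.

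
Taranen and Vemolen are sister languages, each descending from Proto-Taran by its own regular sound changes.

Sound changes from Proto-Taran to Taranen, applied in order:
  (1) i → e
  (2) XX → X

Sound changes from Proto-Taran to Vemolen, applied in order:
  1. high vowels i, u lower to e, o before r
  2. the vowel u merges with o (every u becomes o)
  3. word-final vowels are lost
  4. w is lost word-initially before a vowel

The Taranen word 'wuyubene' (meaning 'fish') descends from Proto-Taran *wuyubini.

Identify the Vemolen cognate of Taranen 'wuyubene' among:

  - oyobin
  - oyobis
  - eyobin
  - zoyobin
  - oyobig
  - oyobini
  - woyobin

Vemolen: *wuyubini
  wuyubini (rule 1 does not apply)
  wuyubini → woyobini   [vowel merger]
  woyobini → woyobin   [apocope]
  woyobin → oyobin   [glide loss]
  giving Vemolen oyobin.
The other candidates each miss or misapply at least one Vemolen change.

oyobin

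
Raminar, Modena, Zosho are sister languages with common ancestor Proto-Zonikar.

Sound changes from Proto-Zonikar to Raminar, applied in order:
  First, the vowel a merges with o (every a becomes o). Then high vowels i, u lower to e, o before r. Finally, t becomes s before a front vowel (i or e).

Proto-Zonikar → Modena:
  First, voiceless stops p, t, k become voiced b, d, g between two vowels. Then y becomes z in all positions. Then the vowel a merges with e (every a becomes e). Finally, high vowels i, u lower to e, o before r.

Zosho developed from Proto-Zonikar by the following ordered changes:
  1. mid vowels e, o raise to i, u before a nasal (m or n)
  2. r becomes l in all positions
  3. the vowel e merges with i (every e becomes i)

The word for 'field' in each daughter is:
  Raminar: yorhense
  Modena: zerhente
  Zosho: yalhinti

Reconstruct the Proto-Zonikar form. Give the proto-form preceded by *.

*yarhente

Position 7: Raminar has s, Modena has t, Zosho has t. Modena preserves t here (none of its changes turn any other segment into t), so the proto-segment is *t.
Position 1: Raminar has y, Modena has z, Zosho has y. Raminar preserves y here (none of its changes turn any other segment into y), so the proto-segment is *y.
Continuing position by position gives *yarhente; check it forward:
Raminar: *yarhente
  yarhente → yorhente   [vowel merger]
  yorhente (rule 2 does not apply)
  yorhente → yorhense   [palatalisation]
  giving Raminar yorhense.
Modena: *yarhente > zarhente > zerhente  (by unconditioned shift, vowel merger)
Zosho: *yarhente > yarhinte > yalhinte > yalhinti  (by pre-nasal raising, unconditioned shift, vowel merger)
No other proto-form is consistent with every reflex, so the reconstruction is *yarhente.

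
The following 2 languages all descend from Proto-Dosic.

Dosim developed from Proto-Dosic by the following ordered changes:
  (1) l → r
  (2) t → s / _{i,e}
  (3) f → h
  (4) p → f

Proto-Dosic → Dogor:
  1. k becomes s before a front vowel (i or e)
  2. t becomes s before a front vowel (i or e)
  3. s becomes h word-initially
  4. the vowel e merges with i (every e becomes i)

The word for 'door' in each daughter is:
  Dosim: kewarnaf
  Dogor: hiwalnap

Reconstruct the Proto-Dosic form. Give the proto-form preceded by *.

*kewalnap

Position 2: Dosim has e, Dogor has i. Dosim preserves e here (none of its changes turn any other segment into e), so the proto-segment is *e.
Position 8: Dosim has f, Dogor has p. Dogor preserves p here (none of its changes turn any other segment into p), so the proto-segment is *p.
Position 1: Dosim has k, Dogor has h. Dosim preserves k here (none of its changes turn any other segment into k), so the proto-segment is *k.
Continuing position by position gives *kewalnap; check it forward:
Dosim: *kewalnap > kewarnap > kewarnaf  (by unconditioned shift, unconditioned shift)
Dogor: *kewalnap > sewalnap > hewalnap > hiwalnap  (by palatalisation, debuccalisation, vowel merger)
Only *kewalnap yields all of Dosim kewarnaf, Dogor hiwalnap.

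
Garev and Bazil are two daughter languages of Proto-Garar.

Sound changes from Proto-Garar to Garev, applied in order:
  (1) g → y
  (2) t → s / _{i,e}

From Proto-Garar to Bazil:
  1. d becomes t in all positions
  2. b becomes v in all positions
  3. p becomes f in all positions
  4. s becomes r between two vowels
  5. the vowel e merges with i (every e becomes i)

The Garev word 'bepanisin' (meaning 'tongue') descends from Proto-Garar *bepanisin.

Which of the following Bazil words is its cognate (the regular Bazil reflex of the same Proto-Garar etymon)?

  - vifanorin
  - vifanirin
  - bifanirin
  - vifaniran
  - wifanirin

Bazil: start from *bepanisin.
  rule 1: no change — bepanisin
  rule 2 (unconditioned shift): bepanisin → vepanisin
  rule 3 (unconditioned shift): vepanisin → vefanisin
  rule 4 (rhotacism): vefanisin → vefanirin
  rule 5 (vowel merger): vefanirin → vifanirin
  ⇒ Bazil vifanirin

vifanirin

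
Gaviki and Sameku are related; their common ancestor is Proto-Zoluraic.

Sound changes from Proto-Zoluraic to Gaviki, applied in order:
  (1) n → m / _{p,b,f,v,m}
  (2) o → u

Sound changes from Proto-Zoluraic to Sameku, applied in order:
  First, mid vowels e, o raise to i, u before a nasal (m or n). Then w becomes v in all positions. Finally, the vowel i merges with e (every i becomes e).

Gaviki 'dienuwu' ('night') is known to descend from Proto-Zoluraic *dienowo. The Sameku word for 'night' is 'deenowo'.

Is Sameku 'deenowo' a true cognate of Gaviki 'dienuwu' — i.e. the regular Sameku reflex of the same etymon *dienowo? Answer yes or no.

Derive the expected Sameku reflex of *dienowo:
Sameku: start from *dienowo.
  rule 1 (pre-nasal raising): dienowo → diinowo
  rule 2 (unconditioned shift): diinowo → diinovo
  rule 3 (vowel merger): diinovo → deenovo
  ⇒ Sameku deenovo
The regular Sameku reflex would be 'deenovo', but the attested form is 'deenowo'. The correspondence is irregular, so they are not cognates (the Sameku form has a different source).

no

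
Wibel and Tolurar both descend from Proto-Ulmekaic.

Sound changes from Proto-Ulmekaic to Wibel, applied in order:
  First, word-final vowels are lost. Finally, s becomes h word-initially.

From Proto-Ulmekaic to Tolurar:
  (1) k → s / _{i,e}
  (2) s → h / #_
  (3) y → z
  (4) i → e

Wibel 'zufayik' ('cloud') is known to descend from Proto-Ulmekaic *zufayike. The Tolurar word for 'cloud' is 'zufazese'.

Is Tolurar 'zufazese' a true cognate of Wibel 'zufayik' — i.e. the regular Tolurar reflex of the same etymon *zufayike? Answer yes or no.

yes

Derive the expected Tolurar reflex of *zufayike:
Tolurar: start from *zufayike.
  rule 1 (palatalisation): zufayike → zufayise
  rule 2: no change — zufayise
  rule 3 (unconditioned shift): zufayise → zufazise
  rule 4 (vowel merger): zufazise → zufazese
  ⇒ Tolurar zufazese
Tolurar 'zufazese' matches the regular reflex exactly, so the pair is cognate.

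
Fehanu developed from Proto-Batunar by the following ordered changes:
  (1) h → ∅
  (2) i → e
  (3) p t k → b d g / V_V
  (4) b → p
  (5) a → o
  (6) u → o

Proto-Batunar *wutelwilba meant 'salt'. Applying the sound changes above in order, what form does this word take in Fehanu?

Fehanu: start from *wutelwilba.
  rule 1: no change — wutelwilba
  rule 2 (vowel merger): wutelwilba → wutelwelba
  rule 3 (intervocalic voicing): wutelwelba → wudelwelba
  rule 4 (unconditioned shift): wudelwelba → wudelwelpa
  rule 5 (vowel merger): wudelwelpa → wudelwelpo
  rule 6 (vowel merger): wudelwelpo → wodelwelpo
  ⇒ Fehanu wodelwelpo

wodelwelpo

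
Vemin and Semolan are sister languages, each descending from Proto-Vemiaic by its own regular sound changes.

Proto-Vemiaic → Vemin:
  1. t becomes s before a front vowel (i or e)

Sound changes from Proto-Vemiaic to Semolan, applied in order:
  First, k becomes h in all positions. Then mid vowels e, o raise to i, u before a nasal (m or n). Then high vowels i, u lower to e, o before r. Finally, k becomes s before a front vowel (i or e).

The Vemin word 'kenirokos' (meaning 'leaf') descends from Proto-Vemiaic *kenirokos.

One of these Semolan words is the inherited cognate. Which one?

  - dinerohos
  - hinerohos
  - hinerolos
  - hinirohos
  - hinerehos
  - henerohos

Semolan: *kenirokos > henirohos > hinirohos > hinerohos  (by unconditioned shift, pre-nasal raising, pre-rhotic lowering)

hinerohos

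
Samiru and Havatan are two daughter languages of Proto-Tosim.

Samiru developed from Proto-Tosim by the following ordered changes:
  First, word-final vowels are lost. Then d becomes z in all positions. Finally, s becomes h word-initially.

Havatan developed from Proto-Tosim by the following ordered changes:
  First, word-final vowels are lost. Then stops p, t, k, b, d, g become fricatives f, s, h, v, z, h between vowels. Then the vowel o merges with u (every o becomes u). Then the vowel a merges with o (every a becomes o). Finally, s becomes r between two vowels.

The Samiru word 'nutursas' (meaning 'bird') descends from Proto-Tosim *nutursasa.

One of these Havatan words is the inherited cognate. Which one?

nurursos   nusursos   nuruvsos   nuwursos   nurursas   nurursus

nurursos

Havatan: start from *nutursasa.
  rule 1 (apocope): nutursasa → nutursas
  rule 2 (intervocalic lenition): nutursas → nusursas
  rule 3: no change — nusursas
  rule 4 (vowel merger): nusursas → nusursos
  rule 5 (rhotacism): nusursos → nurursos
  ⇒ Havatan nurursos
Only 'nurursos' matches the regular Havatan development of *nutursasa.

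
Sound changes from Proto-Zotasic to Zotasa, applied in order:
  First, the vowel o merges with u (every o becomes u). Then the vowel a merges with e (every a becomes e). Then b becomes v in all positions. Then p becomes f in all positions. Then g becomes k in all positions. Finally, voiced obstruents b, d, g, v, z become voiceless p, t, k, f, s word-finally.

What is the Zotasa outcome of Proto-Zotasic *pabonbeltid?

Zotasa: *pabonbeltid
  pabonbeltid → pabunbeltid   [vowel merger]
  pabunbeltid → pebunbeltid   [vowel merger]
  pebunbeltid → pevunveltid   [unconditioned shift]
  pevunveltid → fevunveltid   [unconditioned shift]
  fevunveltid (rule 5 does not apply)
  fevunveltid → fevunveltit   [final devoicing]
  giving Zotasa fevunveltit.

fevunveltit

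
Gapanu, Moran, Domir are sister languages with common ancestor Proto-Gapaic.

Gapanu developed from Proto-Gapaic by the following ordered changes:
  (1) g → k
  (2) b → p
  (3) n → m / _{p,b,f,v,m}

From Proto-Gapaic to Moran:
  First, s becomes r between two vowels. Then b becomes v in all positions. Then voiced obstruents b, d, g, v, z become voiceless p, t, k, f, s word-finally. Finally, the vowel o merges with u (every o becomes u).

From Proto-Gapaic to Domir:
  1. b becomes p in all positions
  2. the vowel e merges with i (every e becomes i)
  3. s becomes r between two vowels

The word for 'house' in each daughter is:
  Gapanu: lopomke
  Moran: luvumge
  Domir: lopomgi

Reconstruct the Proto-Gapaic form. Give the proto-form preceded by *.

*lobomge

Position 4: Gapanu has o, Moran has u, Domir has o. Gapanu preserves o here (none of its changes turn any other segment into o), so the proto-segment is *o.
Position 7: Gapanu has e, Moran has e, Domir has i. Gapanu preserves e here (none of its changes turn any other segment into e), so the proto-segment is *e.
Continuing position by position gives *lobomge; check it forward:
Gapanu: start from *lobomge.
  rule 1 (unconditioned shift): lobomge → lobomke
  rule 2 (unconditioned shift): lobomke → lopomke
  rule 3: no change — lopomke
  ⇒ Gapanu lopomke
Moran: *lobomge
  lobomge (rule 1 does not apply)
  lobomge → lovomge   [unconditioned shift]
  lovomge (rule 3 does not apply)
  lovomge → luvumge   [vowel merger]
  giving Moran luvumge.
Domir: *lobomge > lopomge > lopomgi  (by unconditioned shift, vowel merger)
Only *lobomge yields all of Gapanu lopomke, Moran luvumge, Domir lopomgi.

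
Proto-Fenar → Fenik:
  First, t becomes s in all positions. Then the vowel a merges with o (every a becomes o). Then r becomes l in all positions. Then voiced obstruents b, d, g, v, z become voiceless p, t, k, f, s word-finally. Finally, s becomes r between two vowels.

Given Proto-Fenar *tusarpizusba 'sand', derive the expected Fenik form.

Fenik: *tusarpizusba > susarpizusba > susorpizusbo > susolpizusbo > surolpizusbo  (by unconditioned shift, vowel merger, unconditioned shift, rhotacism)

surolpizusbo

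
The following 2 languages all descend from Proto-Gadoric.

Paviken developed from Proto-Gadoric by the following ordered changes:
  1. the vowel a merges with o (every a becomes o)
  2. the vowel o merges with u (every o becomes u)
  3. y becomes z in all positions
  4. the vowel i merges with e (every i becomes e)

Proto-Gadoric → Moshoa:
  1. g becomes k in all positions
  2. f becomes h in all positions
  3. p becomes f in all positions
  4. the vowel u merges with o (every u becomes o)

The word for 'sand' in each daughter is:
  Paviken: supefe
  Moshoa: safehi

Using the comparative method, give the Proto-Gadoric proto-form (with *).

*sapefi

Position 6: Paviken has e, Moshoa has i. Moshoa preserves i here (none of its changes turn any other segment into i), so the proto-segment is *i.
Position 3: Paviken has p, Moshoa has f. Paviken preserves p here (none of its changes turn any other segment into p), so the proto-segment is *p.
Continuing position by position gives *sapefi; check it forward:
Paviken: *sapefi > sopefi > supefi > supefe  (by vowel merger, vowel merger, vowel merger)
Moshoa: start from *sapefi.
  rule 1: no change — sapefi
  rule 2 (unconditioned shift): sapefi → sapehi
  rule 3 (unconditioned shift): sapehi → safehi
  rule 4: no change — safehi
  ⇒ Moshoa safehi
No other proto-form is consistent with every reflex, so the reconstruction is *sapefi.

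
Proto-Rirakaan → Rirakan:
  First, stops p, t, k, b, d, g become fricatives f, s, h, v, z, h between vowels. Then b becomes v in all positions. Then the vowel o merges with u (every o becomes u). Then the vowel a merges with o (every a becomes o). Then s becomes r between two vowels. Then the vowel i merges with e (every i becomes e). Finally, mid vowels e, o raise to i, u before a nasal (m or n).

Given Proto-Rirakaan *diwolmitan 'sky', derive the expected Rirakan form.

Rirakan: *diwolmitan > diwolmisan > diwulmisan > diwulmison > diwulmiron > dewulmeron > dewulmerun  (by intervocalic lenition, vowel merger, vowel merger, rhotacism, vowel merger, pre-nasal raising)

dewulmerun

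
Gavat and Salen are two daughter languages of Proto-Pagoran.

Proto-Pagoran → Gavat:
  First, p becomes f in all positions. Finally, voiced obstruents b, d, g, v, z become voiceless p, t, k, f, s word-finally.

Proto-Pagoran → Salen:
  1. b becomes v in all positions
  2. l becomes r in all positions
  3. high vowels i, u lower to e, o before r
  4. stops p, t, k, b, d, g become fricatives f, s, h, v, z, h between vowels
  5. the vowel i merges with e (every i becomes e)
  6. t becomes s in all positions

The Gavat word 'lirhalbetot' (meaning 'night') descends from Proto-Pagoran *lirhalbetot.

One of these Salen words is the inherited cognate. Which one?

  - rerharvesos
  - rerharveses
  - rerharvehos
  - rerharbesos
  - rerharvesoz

Salen: start from *lirhalbetot.
  rule 1 (unconditioned shift): lirhalbetot → lirhalvetot
  rule 2 (unconditioned shift): lirhalvetot → rirharvetot
  rule 3 (pre-rhotic lowering): rirharvetot → rerharvetot
  rule 4 (intervocalic lenition): rerharvetot → rerharvesot
  rule 5: no change — rerharvesot
  rule 6 (unconditioned shift): rerharvesot → rerharvesos
  ⇒ Salen rerharvesos

rerharvesos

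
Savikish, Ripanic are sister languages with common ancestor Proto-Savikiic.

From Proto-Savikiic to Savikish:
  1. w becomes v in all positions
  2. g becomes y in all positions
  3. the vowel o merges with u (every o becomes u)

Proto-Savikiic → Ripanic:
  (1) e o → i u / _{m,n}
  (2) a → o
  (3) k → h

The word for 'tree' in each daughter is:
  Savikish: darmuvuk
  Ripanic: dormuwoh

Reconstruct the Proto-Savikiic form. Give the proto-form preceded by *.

*darmuwok

Position 6: Savikish has v, Ripanic has w. Ripanic preserves w here (none of its changes turn any other segment into w), so the proto-segment is *w.
Position 8: Savikish has k, Ripanic has h. Savikish preserves k here (none of its changes turn any other segment into k), so the proto-segment is *k.
Position 7: Savikish has u, Ripanic has o. Taking the neighbouring segments as reconstructed: Savikish u could go back to *o or *u; Ripanic o could go back to *a or *o — the one source consistent with every daughter is *o.
This points to *darmuwok. Verify forward in each daughter:
Savikish: start from *darmuwok.
  rule 1 (unconditioned shift): darmuwok → darmuvok
  rule 2: no change — darmuvok
  rule 3 (vowel merger): darmuvok → darmuvuk
  ⇒ Savikish darmuvuk
Ripanic: *darmuwok > dormuwok > dormuwoh  (by vowel merger, unconditioned shift)
Only *darmuwok yields all of Savikish darmuvuk, Ripanic dormuwoh.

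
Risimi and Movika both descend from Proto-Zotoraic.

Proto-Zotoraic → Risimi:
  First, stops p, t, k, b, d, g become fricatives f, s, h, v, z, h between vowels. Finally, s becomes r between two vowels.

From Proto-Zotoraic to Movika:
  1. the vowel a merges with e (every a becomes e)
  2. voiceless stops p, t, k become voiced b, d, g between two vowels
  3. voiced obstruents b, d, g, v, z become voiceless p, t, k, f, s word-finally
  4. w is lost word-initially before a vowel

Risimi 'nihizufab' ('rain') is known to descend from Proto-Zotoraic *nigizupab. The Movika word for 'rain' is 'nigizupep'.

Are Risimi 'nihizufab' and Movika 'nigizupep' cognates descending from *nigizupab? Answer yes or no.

no

Derive the expected Movika reflex of *nigizupab:
Movika: start from *nigizupab.
  rule 1 (vowel merger): nigizupab → nigizupeb
  rule 2 (intervocalic voicing): nigizupeb → nigizubeb
  rule 3 (final devoicing): nigizubeb → nigizubep
  rule 4: no change — nigizubep
  ⇒ Movika nigizubep
The regular Movika reflex would be 'nigizubep', but the attested form is 'nigizupep'. The correspondence is irregular, so they are not cognates (the Movika form has a different source).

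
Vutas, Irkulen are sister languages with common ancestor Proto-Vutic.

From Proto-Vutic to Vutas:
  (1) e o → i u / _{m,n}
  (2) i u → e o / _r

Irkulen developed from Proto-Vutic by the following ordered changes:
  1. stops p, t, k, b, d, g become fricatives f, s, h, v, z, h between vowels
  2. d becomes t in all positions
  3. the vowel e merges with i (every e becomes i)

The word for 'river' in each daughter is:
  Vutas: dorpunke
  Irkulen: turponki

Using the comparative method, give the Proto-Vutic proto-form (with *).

*durponke

Position 8: Vutas has e, Irkulen has i. Taking the neighbouring segments as reconstructed: Vutas e can only go back to *e; Irkulen i could go back to *e or *i — the one source consistent with every daughter is *e.
Position 1: Vutas has d, Irkulen has t. Vutas preserves d here (none of its changes turn any other segment into d), so the proto-segment is *d.
Continuing position by position gives *durponke; check it forward:
Vutas: start from *durponke.
  rule 1 (pre-nasal raising): durponke → durpunke
  rule 2 (pre-rhotic lowering): durpunke → dorpunke
  ⇒ Vutas dorpunke
Irkulen: start from *durponke.
  rule 1: no change — durponke
  rule 2 (unconditioned shift): durponke → turponke
  rule 3 (vowel merger): turponke → turponki
  ⇒ Irkulen turponki
No other proto-form is consistent with every reflex, so the reconstruction is *durponke.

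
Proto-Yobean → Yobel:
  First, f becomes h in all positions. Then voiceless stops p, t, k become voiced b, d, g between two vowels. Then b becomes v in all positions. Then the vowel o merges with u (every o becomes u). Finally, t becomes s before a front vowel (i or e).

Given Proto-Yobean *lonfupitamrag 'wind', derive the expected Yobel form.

lunhuvidamrag

Yobel: *lonfupitamrag
  lonfupitamrag → lonhupitamrag   [unconditioned shift]
  lonhupitamrag → lonhubidamrag   [intervocalic voicing]
  lonhubidamrag → lonhuvidamrag   [unconditioned shift]
  lonhuvidamrag → lunhuvidamrag   [vowel merger]
  lunhuvidamrag (rule 5 does not apply)
  giving Yobel lunhuvidamrag.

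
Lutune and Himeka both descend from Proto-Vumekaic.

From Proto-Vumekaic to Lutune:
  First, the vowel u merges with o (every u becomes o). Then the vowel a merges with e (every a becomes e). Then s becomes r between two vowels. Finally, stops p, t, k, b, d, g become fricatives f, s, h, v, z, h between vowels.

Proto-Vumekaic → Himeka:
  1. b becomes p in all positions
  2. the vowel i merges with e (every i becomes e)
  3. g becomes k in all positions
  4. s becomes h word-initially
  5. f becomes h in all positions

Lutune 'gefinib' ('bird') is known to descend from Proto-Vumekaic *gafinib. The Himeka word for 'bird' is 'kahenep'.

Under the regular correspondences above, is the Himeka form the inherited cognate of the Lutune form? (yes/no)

Derive the expected Himeka reflex of *gafinib:
Himeka: *gafinib
  gafinib → gafinip   [unconditioned shift]
  gafinip → gafenep   [vowel merger]
  gafenep → kafenep   [unconditioned shift]
  kafenep (rule 4 does not apply)
  kafenep → kahenep   [unconditioned shift]
  giving Himeka kahenep.
Himeka 'kahenep' matches the regular reflex exactly, so the pair is cognate.

yes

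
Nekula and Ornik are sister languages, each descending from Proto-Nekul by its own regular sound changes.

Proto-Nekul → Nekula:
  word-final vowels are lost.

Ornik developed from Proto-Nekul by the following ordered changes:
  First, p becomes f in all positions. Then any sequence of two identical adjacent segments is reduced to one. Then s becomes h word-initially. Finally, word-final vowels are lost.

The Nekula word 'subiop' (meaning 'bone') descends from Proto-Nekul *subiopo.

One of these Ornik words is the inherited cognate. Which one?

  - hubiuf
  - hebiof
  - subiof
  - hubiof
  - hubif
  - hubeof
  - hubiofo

Ornik: start from *subiopo.
  rule 1 (unconditioned shift): subiopo → subiofo
  rule 2: no change — subiofo
  rule 3 (debuccalisation): subiofo → hubiofo
  rule 4 (apocope): hubiofo → hubiof
  ⇒ Ornik hubiof
Only 'hubiof' matches the regular Ornik development of *subiopo.

hubiof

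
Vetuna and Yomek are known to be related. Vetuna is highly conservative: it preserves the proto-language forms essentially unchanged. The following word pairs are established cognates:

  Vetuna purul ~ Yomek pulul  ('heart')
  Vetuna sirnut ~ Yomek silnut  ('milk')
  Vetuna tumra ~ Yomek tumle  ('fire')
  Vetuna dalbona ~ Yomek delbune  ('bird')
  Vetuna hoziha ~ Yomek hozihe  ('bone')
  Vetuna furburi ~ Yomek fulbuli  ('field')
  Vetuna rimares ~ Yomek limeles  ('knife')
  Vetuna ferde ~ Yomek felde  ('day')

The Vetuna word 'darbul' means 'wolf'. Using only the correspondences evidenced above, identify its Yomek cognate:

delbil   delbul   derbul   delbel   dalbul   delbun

delbul

rimares ~ limeles — Vetuna a corresponds to Yomek e after a consonant, before r.
furburi ~ fulbuli — Vetuna r corresponds to Yomek l after a vowel, before a labial obstruent.
Applying these to Vetuna 'darbul':
  darbul → derbul   (a→e after a consonant, before r)
  derbul → delbul   (r→l after a vowel, before a labial obstruent)
So the Yomek cognate is 'delbul'.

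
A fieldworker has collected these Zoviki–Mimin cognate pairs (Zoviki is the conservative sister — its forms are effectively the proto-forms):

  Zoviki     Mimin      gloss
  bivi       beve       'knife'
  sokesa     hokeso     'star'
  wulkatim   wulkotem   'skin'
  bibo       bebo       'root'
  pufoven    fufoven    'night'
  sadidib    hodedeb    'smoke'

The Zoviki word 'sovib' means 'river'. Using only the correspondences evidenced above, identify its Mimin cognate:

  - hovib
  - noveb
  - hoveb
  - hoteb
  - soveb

hoveb

sokesa ~ hokeso — Zoviki s corresponds to Mimin h word-initially before a back vowel.
bibo ~ bebo, sadidib ~ hodedeb — Zoviki i corresponds to Mimin e after a consonant, before a labial obstruent.
Applying these to Zoviki 'sovib':
  sovib → hovib   (s→h word-initially before a back vowel)
  hovib → hoveb   (i→e after a consonant, before a labial obstruent)
So the Mimin cognate is 'hoveb'.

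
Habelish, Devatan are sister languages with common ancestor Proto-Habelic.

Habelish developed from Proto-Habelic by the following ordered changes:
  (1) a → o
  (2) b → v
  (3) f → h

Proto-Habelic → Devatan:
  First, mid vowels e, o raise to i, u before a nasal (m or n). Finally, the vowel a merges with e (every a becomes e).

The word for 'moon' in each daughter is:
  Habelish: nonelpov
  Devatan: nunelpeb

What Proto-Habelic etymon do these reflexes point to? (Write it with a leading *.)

*nonelpab

Position 8: Habelish has v, Devatan has b. Devatan preserves b here (none of its changes turn any other segment into b), so the proto-segment is *b.
Position 7: Habelish has o, Devatan has e. Taking the neighbouring segments as reconstructed: Habelish o could go back to *a or *o; Devatan e could go back to *a or *e — the one source consistent with every daughter is *a.
This points to *nonelpab. Verify forward in each daughter:
Habelish: *nonelpab > nonelpob > nonelpov  (by vowel merger, unconditioned shift)
Devatan: *nonelpab
  nonelpab → nunelpab   [pre-nasal raising]
  nunelpab → nunelpeb   [vowel merger]
  giving Devatan nunelpeb.
No other proto-form is consistent with every reflex, so the reconstruction is *nonelpab.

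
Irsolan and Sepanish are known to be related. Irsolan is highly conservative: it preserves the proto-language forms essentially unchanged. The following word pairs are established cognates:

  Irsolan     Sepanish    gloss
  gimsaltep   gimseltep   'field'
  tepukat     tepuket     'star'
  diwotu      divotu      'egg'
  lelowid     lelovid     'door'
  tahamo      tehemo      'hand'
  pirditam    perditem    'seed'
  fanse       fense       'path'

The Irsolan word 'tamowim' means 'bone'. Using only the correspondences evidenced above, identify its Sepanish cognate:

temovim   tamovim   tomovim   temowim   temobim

temovim

tahamo ~ tehemo, pirditam ~ perditem — Irsolan a corresponds to Sepanish e after a consonant, before a nasal.
lelowid ~ lelovid — Irsolan w corresponds to Sepanish v between vowels (before a front vowel).
Applying these to Irsolan 'tamowim':
  tamowim → temowim   (a→e after a consonant, before a nasal)
  temowim → temovim   (w→v between vowels (before a front vowel))
So the Sepanish cognate is 'temovim'.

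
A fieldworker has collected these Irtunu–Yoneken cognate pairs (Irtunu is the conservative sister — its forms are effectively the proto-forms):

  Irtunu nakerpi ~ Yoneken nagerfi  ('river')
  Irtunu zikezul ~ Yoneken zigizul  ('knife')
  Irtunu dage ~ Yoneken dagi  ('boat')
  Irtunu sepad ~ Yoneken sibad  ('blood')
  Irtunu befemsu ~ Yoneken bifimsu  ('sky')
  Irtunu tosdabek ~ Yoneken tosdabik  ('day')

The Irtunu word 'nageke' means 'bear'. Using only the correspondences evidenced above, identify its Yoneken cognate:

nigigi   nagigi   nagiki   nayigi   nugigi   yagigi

zikezul ~ zigizul, tosdabek ~ tosdabik — Irtunu e corresponds to Yoneken i after a consonant, before a consonant other than r, m, n, p, b, f, v.
nakerpi ~ nagerfi, zikezul ~ zigizul — Irtunu k corresponds to Yoneken g between vowels (before a front vowel).
dage ~ dagi — Irtunu e corresponds to Yoneken i word-finally.
Applying these to Irtunu 'nageke':
  nageke → nagike   (e→i after a consonant, before a consonant other than r, m, n, p, b, f, v)
  nagike → nagige   (k→g between vowels (before a front vowel))
  nagige → nagigi   (e→i word-finally)
So the Yoneken cognate is 'nagigi'.

nagigi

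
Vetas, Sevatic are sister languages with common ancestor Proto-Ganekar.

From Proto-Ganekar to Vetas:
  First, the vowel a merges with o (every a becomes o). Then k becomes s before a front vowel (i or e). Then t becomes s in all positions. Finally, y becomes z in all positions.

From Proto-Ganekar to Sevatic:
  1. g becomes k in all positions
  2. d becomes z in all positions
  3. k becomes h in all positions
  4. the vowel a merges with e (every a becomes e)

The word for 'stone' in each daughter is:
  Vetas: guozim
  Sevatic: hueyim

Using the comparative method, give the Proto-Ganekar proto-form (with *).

*guayim

Position 1: Vetas has g, Sevatic has h. Vetas preserves g here (none of its changes turn any other segment into g), so the proto-segment is *g.
Position 4: Vetas has z, Sevatic has y. Sevatic preserves y here (none of its changes turn any other segment into y), so the proto-segment is *y.
Continuing position by position gives *guayim; check it forward:
Vetas: *guayim > guoyim > guozim  (by vowel merger, unconditioned shift)
Sevatic: *guayim > kuayim > huayim > hueyim  (by unconditioned shift, unconditioned shift, vowel merger)
Only *guayim yields all of Vetas guozim, Sevatic hueyim.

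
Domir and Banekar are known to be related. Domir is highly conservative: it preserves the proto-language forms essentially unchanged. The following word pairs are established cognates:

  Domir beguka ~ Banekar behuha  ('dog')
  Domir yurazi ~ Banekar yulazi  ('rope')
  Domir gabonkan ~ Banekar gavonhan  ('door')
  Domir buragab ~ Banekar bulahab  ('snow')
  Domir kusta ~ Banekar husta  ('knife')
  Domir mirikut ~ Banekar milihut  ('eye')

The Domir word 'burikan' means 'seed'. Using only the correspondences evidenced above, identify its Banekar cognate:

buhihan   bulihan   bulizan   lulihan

mirikut ~ milihut — Domir r corresponds to Banekar l between vowels (before a front vowel).
beguka ~ behuha — Domir k corresponds to Banekar h between vowels (before a back vowel).
Applying these to Domir 'burikan':
  burikan → bulikan   (r→l between vowels (before a front vowel))
  bulikan → bulihan   (k→h between vowels (before a back vowel))
So the Banekar cognate is 'bulihan'.

bulihan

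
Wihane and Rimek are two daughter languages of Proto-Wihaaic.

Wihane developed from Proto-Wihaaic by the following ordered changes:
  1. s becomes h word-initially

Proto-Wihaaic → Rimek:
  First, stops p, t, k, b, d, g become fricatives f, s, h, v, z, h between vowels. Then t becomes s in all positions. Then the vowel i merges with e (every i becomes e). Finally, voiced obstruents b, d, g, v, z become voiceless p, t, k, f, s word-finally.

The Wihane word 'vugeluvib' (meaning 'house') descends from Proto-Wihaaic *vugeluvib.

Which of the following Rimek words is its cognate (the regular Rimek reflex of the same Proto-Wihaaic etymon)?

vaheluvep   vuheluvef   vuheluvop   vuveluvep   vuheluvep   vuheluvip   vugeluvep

vuheluvep

Rimek: *vugeluvib
  vugeluvib → vuheluvib   [intervocalic lenition]
  vuheluvib (rule 2 does not apply)
  vuheluvib → vuheluveb   [vowel merger]
  vuheluveb → vuheluvep   [final devoicing]
  giving Rimek vuheluvep.
Among the options, 'vuheluvep' alone shows every Rimek change applied in order.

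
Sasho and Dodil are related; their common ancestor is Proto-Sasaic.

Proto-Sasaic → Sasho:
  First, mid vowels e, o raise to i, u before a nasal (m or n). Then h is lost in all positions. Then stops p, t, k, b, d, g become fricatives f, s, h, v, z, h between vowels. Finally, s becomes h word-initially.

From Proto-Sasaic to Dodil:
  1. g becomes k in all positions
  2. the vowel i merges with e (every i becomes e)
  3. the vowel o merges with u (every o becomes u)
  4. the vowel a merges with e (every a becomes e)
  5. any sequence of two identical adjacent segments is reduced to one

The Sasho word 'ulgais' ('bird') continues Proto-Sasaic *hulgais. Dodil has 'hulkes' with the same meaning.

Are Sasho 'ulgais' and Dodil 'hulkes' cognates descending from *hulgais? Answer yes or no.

yes

Derive the expected Dodil reflex of *hulgais:
Dodil: *hulgais > hulkais > hulkaes > hulkees > hulkes  (by unconditioned shift, vowel merger, vowel merger, degemination)
Dodil 'hulkes' matches the regular reflex exactly, so the pair is cognate.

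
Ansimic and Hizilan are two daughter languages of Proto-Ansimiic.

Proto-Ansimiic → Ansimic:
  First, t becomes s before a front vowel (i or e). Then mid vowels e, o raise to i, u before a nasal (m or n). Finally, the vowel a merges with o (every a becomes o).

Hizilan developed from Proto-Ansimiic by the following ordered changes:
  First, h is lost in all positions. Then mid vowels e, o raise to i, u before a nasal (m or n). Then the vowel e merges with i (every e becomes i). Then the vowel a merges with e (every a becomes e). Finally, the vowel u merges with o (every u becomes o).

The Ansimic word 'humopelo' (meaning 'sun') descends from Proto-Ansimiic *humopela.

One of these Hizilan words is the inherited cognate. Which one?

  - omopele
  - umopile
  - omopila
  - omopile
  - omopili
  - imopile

Hizilan: start from *humopela.
  rule 1 (h-loss): humopela → umopela
  rule 2: no change — umopela
  rule 3 (vowel merger): umopela → umopila
  rule 4 (vowel merger): umopila → umopile
  rule 5 (vowel merger): umopile → omopile
  ⇒ Hizilan omopile
The other candidates each miss or misapply at least one Hizilan change.

omopile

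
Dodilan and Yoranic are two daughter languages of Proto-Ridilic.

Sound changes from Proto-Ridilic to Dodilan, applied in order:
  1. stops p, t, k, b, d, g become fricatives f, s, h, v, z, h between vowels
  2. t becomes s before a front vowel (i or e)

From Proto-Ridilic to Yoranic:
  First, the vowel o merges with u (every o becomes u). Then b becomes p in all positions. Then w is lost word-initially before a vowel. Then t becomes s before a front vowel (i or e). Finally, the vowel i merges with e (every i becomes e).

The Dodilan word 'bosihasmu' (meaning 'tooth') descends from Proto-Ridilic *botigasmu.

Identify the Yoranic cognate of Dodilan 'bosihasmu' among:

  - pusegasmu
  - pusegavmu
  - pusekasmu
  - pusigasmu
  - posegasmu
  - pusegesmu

pusegasmu

Yoranic: start from *botigasmu.
  rule 1 (vowel merger): botigasmu → butigasmu
  rule 2 (unconditioned shift): butigasmu → putigasmu
  rule 3: no change — putigasmu
  rule 4 (palatalisation): putigasmu → pusigasmu
  rule 5 (vowel merger): pusigasmu → pusegasmu
  ⇒ Yoranic pusegasmu
The other candidates each miss or misapply at least one Yoranic change.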